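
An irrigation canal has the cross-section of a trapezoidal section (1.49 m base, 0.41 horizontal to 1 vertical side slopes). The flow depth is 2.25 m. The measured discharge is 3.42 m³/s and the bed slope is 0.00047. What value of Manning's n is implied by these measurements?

With bottom width b = 1.49 m and side slope z = 0.41: A = (b + zy)y = (1.49 + 0.41×2.25)×2.25 = 5.428 m²; P = b + 2y√(1+z²) = 1.49 + 2×2.25×1.081 = 6.354 m.
Hydraulic radius R = A/P = 5.428/6.354 = 0.8543 m.
Rearranging Manning's equation: n = (1/Q) A R^(2/3) S^(1/2) = (1/3.42) × 5.428 × 0.8543^(2/3) × √0.00047 = 0.031.

n = 0.031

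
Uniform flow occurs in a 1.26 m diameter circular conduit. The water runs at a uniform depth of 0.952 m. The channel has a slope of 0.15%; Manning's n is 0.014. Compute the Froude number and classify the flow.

For a circular section of diameter D = 1.26 m at depth y = 0.952 m, the central angle is θ = 2 arccos(1 − 2y/D) = 4.215 rad. Then A = (D²/8)(θ − sin θ) = 1.011 m² and P = Dθ/2 = 2.655 m.
Hydraulic radius R = A/P = 1.011/2.655 = 0.3807 m.
V = (1/n) R^(2/3) √S = (1/0.014) × 0.3807^(2/3) × √0.0015 = 1.453 m/s. Hydraulic depth D_h = A/T = 1.011/1.083 = 0.9333 m.
Froude number Fr = V/√(g·D_h) = 1.453/√(9.81×0.9333) = 0.48, which is less than 1, so the flow is subcritical.

subcritical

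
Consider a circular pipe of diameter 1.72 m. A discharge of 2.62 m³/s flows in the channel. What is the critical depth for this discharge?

y_c = 0.802 m

At critical depth, Q² T / (g A³) = 1, i.e. A³/T = Q²/g = 2.62²/9.81 = 0.6997.
Try y = 0.665 m: A³/T = 0.3404 — short.
Try y = 0.802 m: A³/T = 0.6981 — close enough.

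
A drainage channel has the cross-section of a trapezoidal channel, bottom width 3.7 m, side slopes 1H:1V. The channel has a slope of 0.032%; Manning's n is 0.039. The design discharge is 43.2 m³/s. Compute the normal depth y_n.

Manning's equation rearranged: A R^(2/3) = nQ / (1·√S) = 0.039 × 43.2 / (√0.00032) = 94.18.
Try y = 3.93 m: A R^(2/3) = 47.98 — short.
Try y = 6.37 m: A R^(2/3) = 132.1 — over.
Try y = 5.44 m: A R^(2/3) = 94.14 — matches.

y_n = 5.44 m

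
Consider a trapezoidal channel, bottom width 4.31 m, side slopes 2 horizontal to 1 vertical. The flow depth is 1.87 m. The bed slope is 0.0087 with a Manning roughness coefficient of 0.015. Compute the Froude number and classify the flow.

With bottom width b = 4.31 m and side slope z = 2: A = (b + zy)y = (4.31 + 2×1.87)×1.87 = 15.05 m²; P = b + 2y√(1+z²) = 4.31 + 2×1.87×2.236 = 12.67 m.
Hydraulic radius R = A/P = 15.05/12.67 = 1.188 m.
V = (1/n) R^(2/3) √S = (1/0.015) × 1.188^(2/3) × √0.0087 = 6.974 m/s. Hydraulic depth D_h = A/T = 15.05/11.79 = 1.277 m.
Froude number Fr = V/√(g·D_h) = 6.974/√(9.81×1.277) = 1.97, which is greater than 1, so the flow is supercritical.

supercritical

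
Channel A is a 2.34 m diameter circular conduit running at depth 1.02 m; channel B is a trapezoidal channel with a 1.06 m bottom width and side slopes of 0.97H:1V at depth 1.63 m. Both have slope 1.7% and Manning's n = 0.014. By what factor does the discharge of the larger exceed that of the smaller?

Channel A: For a circular section of diameter D = 2.34 m at depth y = 1.02 m, the central angle is θ = 2 arccos(1 − 2y/D) = 2.884 rad. Then A = (D²/8)(θ − sin θ) = 1.8 m² and P = Dθ/2 = 3.375 m. Hydraulic radius R = A/P = 1.8/3.375 = 0.5334 m. Q_A = (1/0.014)·1.8·0.5334^(2/3)·√0.017 = 11.03 m³/s.
Channel B: With bottom width b = 1.06 m and side slope z = 0.97: A = (b + zy)y = (1.06 + 0.97×1.63)×1.63 = 4.305 m²; P = b + 2y√(1+z²) = 1.06 + 2×1.63×1.393 = 5.602 m. Hydraulic radius R = A/P = 4.305/5.602 = 0.7685 m. Q_B = (1/0.014)·4.305·0.7685^(2/3)·√0.017 = 33.64 m³/s.
The larger discharge is 33.64 m³/s and the smaller is 11.03 m³/s; the ratio is 3.05.

3.05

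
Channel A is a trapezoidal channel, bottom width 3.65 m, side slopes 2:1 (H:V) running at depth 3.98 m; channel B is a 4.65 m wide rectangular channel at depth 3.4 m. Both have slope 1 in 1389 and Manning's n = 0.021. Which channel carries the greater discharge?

channel A

Channel A: With bottom width b = 3.65 m and side slope z = 2: A = (b + zy)y = (3.65 + 2×3.98)×3.98 = 46.21 m²; P = b + 2y√(1+z²) = 3.65 + 2×3.98×2.236 = 21.45 m. Hydraulic radius R = A/P = 46.21/21.45 = 2.154 m. Q_A = (1/0.021)·46.21·2.154^(2/3)·√0.0007199 = 98.48 m³/s.
Channel B: Flow area A = b·y = 4.65 × 3.4 = 15.81 m². Wetted perimeter P = b + 2y = 4.65 + 2×3.4 = 11.45 m. Hydraulic radius R = A/P = 15.81/11.45 = 1.381 m. Q_B = (1/0.021)·15.81·1.381^(2/3)·√0.0007199 = 25.05 m³/s.
Q_A = 98.48 m³/s vs Q_B = 25.05 m³/s, so channel A carries more.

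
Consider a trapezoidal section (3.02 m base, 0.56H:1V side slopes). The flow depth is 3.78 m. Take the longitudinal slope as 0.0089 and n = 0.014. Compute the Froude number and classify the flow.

With bottom width b = 3.02 m and side slope z = 0.56: A = (b + zy)y = (3.02 + 0.56×3.78)×3.78 = 19.42 m²; P = b + 2y√(1+z²) = 3.02 + 2×3.78×1.146 = 11.68 m.
Hydraulic radius R = A/P = 19.42/11.68 = 1.662 m.
V = (1/n) R^(2/3) √S = (1/0.014) × 1.662^(2/3) × √0.0089 = 9.454 m/s. Hydraulic depth D_h = A/T = 19.42/7.254 = 2.677 m.
Froude number Fr = V/√(g·D_h) = 9.454/√(9.81×2.677) = 1.84, which is greater than 1, so the flow is supercritical.

supercritical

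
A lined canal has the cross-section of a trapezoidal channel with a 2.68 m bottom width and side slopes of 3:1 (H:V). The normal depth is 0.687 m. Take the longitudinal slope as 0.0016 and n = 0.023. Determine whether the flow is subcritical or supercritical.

subcritical

With bottom width b = 2.68 m and side slope z = 3: A = (b + zy)y = (2.68 + 3×0.687)×0.687 = 3.257 m²; P = b + 2y√(1+z²) = 2.68 + 2×0.687×3.162 = 7.025 m.
Hydraulic radius R = A/P = 3.257/7.025 = 0.4636 m.
V = (1/n) R^(2/3) √S = (1/0.023) × 0.4636^(2/3) × √0.0016 = 1.042 m/s. Hydraulic depth D_h = A/T = 3.257/6.802 = 0.4788 m.
Froude number Fr = V/√(g·D_h) = 1.042/√(9.81×0.4788) = 0.481, which is less than 1, so the flow is subcritical.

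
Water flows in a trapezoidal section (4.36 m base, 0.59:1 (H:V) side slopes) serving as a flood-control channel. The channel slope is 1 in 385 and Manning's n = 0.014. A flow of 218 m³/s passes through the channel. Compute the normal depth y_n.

y_n = 4.85 m

Manning's equation rearranged: A R^(2/3) = nQ / (1·√S) = 0.014 × 218 / (√0.002597) = 59.88.
At y = 5.94 m: A R^(2/3) = 87.73 — high.
At y = 3.58 m: A R^(2/3) = 34.64 — low.
At y = 4.85 m: A R^(2/3) = 60 — close enough.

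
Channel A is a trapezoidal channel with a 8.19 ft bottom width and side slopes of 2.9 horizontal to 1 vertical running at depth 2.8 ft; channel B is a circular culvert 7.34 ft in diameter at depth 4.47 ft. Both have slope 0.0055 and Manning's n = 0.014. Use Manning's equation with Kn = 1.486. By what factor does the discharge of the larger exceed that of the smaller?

1.55

Channel A: With bottom width b = 8.19 ft and side slope z = 2.9: A = (b + zy)y = (8.19 + 2.9×2.8)×2.8 = 45.67 ft²; P = b + 2y√(1+z²) = 8.19 + 2×2.8×3.068 = 25.37 ft. Hydraulic radius R = A/P = 45.67/25.37 = 1.8 ft. Q_A = (1.486/0.014)·45.67·1.8^(2/3)·√0.0055 = 532 ft³/s.
Channel B: For a circular section of diameter D = 7.34 ft at depth y = 4.47 ft, the central angle is θ = 2 arccos(1 − 2y/D) = 3.581 rad. Then A = (D²/8)(θ − sin θ) = 26.98 ft² and P = Dθ/2 = 13.14 ft. Hydraulic radius R = A/P = 26.98/13.14 = 2.053 ft. Q_B = (1.486/0.014)·26.98·2.053^(2/3)·√0.0055 = 343.1 ft³/s.
The larger discharge is 532 ft³/s and the smaller is 343.1 ft³/s; the ratio is 1.55.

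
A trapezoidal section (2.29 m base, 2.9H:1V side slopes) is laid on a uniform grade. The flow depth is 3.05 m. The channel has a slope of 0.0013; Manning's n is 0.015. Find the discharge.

Q = 112 m³/s

With bottom width b = 2.29 m and side slope z = 2.9: A = (b + zy)y = (2.29 + 2.9×3.05)×3.05 = 33.96 m²; P = b + 2y√(1+z²) = 2.29 + 2×3.05×3.068 = 21 m.
Hydraulic radius R = A/P = 33.96/21 = 1.617 m.
Manning's equation: Q = (1/n) A R^(2/3) S^(1/2) = (1/0.015) × 33.96 × 1.617^(2/3) × 0.0013^(1/2) = 112 m³/s.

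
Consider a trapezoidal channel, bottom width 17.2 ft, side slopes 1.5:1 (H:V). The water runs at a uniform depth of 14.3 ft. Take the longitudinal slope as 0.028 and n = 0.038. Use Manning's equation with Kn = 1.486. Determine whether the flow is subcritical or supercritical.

With bottom width b = 17.2 ft and side slope z = 1.5: A = (b + zy)y = (17.2 + 1.5×14.3)×14.3 = 552.7 ft²; P = b + 2y√(1+z²) = 17.2 + 2×14.3×1.803 = 68.76 ft.
Hydraulic radius R = A/P = 552.7/68.76 = 8.038 ft.
V = (1.486/n) R^(2/3) √S = (1.486/0.038) × 8.038^(2/3) × √0.028 = 26.26 ft/s. Hydraulic depth D_h = A/T = 552.7/60.1 = 9.196 ft.
Froude number Fr = V/√(g·D_h) = 26.26/√(32.2×9.196) = 1.53, which is greater than 1, so the flow is supercritical.

supercritical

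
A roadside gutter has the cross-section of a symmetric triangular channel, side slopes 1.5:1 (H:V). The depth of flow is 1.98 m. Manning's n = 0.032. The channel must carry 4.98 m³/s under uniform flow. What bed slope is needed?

S = 0.000951

For a triangular section with side slope z = 1.5: A = zy² = 1.5×1.98² = 5.881 m²; P = 2y√(1+z²) = 2×1.98×1.803 = 7.139 m.
Hydraulic radius R = A/P = 5.881/7.139 = 0.8237 m.
From Manning's equation, S = [nQ / (1 A R^(2/3))]² = [0.032 × 4.98 / (1 × 5.881 × 0.8237^(2/3))]² = 0.000951.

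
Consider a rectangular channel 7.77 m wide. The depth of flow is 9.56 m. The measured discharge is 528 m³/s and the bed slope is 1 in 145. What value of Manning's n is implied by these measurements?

Flow area A = b·y = 7.77 × 9.56 = 74.28 m². Wetted perimeter P = b + 2y = 7.77 + 2×9.56 = 26.89 m.
Hydraulic radius R = A/P = 74.28/26.89 = 2.762 m.
Rearranging Manning's equation: n = (1/Q) A R^(2/3) S^(1/2) = (1/528) × 74.28 × 2.762^(2/3) × √0.006897 = 0.023.

n = 0.023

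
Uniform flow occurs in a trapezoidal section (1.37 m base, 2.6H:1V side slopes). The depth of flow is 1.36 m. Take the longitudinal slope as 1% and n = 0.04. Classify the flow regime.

subcritical

With bottom width b = 1.37 m and side slope z = 2.6: A = (b + zy)y = (1.37 + 2.6×1.36)×1.36 = 6.672 m²; P = b + 2y√(1+z²) = 1.37 + 2×1.36×2.786 = 8.947 m.
Hydraulic radius R = A/P = 6.672/8.947 = 0.7457 m.
V = (1/n) R^(2/3) √S = (1/0.04) × 0.7457^(2/3) × √0.01 = 2.056 m/s. Hydraulic depth D_h = A/T = 6.672/8.442 = 0.7904 m.
Froude number Fr = V/√(g·D_h) = 2.056/√(9.81×0.7904) = 0.738, which is less than 1, so the flow is subcritical.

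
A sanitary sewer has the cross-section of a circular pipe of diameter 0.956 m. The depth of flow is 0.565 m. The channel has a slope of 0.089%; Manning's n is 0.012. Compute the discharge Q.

Q = 0.451 m³/s

For a circular section of diameter D = 0.956 m at depth y = 0.565 m, the central angle is θ = 2 arccos(1 − 2y/D) = 3.508 rad. Then A = (D²/8)(θ − sin θ) = 0.4416 m² and P = Dθ/2 = 1.677 m.
Hydraulic radius R = A/P = 0.4416/1.677 = 0.2634 m.
Manning's equation: Q = (1/n) A R^(2/3) S^(1/2) = (1/0.012) × 0.4416 × 0.2634^(2/3) × 0.00089^(1/2) = 0.451 m³/s.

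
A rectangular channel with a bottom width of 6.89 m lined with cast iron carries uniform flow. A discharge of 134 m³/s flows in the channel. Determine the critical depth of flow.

For a rectangular channel, critical depth y_c = (q²/g)^(1/3) where q = Q/b = 134/6.89 = 19.45 m²/s.
So y_c = (19.45²/9.81)^(1/3) = 3.38 m.

y_c = 3.38 m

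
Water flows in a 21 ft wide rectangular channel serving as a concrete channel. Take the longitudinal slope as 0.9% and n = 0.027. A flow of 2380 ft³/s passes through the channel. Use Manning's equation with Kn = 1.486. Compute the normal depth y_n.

y_n = 7.94 ft

Manning's equation rearranged: A R^(2/3) = nQ / (1.486·√S) = 0.027 × 2380 / (1.486 × √0.009) = 455.8.
Trying y = 9.89 ft: A R^(2/3) = 614.8 — over.
Trying y = 5.62 ft: A R^(2/3) = 280.3 — short.
Trying y = 7.94 ft: A R^(2/3) = 455.9 — ≈ 455.8.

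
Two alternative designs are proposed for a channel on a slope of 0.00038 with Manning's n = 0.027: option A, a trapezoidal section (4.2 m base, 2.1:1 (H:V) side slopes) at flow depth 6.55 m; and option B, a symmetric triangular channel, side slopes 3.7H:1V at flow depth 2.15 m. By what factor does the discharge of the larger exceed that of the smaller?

15.1

Channel A: With bottom width b = 4.2 m and side slope z = 2.1: A = (b + zy)y = (4.2 + 2.1×6.55)×6.55 = 117.6 m²; P = b + 2y√(1+z²) = 4.2 + 2×6.55×2.326 = 34.67 m. Hydraulic radius R = A/P = 117.6/34.67 = 3.392 m. Q_A = (1/0.027)·117.6·3.392^(2/3)·√0.00038 = 191.7 m³/s.
Channel B: For a triangular section with side slope z = 3.7: A = zy² = 3.7×2.15² = 17.1 m²; P = 2y√(1+z²) = 2×2.15×3.833 = 16.48 m. Hydraulic radius R = A/P = 17.1/16.48 = 1.038 m. Q_B = (1/0.027)·17.1·1.038^(2/3)·√0.00038 = 12.66 m³/s.
The larger discharge is 191.7 m³/s and the smaller is 12.66 m³/s; the ratio is 15.1.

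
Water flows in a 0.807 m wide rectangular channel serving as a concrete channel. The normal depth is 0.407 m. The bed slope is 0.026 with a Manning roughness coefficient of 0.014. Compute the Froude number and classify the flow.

Flow area A = b·y = 0.807 × 0.407 = 0.3284 m². Wetted perimeter P = b + 2y = 0.807 + 2×0.407 = 1.621 m.
Hydraulic radius R = A/P = 0.3284/1.621 = 0.2026 m.
V = (1/n) R^(2/3) √S = (1/0.014) × 0.2026^(2/3) × √0.026 = 3.973 m/s. Hydraulic depth D_h = A/T = 0.3284/0.807 = 0.407 m.
Froude number Fr = V/√(g·D_h) = 3.973/√(9.81×0.407) = 1.99, which is greater than 1, so the flow is supercritical.

supercritical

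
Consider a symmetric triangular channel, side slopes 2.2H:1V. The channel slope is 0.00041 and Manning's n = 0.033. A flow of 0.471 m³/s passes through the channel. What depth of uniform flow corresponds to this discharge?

Manning's equation rearranged: A R^(2/3) = nQ / (1·√S) = 0.033 × 0.471 / (√0.00041) = 0.7676.
Try y = 0.629 m: A R^(2/3) = 0.3781 — short.
Try y = 0.996 m: A R^(2/3) = 1.288 — over.
Try y = 0.82 m: A R^(2/3) = 0.7669 — ≈ 0.7676.

y_n = 0.82 m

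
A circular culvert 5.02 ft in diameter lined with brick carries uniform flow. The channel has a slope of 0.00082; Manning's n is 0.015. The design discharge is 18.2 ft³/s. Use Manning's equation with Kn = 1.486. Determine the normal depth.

y_n = 1.81 ft

Manning's equation rearranged: A R^(2/3) = nQ / (1.486·√S) = 0.015 × 18.2 / (1.486 × √0.00082) = 6.416.
Trying y = 2.21 ft: A R^(2/3) = 9.226 — over.
Trying y = 1.81 ft: A R^(2/3) = 6.403 — matches.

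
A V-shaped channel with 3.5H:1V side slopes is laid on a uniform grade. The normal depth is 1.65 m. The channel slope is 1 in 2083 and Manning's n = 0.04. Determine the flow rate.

Q = 4.47 m³/s

For a triangular section with side slope z = 3.5: A = zy² = 3.5×1.65² = 9.529 m²; P = 2y√(1+z²) = 2×1.65×3.64 = 12.01 m.
Hydraulic radius R = A/P = 9.529/12.01 = 0.7933 m.
Manning's equation: Q = (1/n) A R^(2/3) S^(1/2) = (1/0.04) × 9.529 × 0.7933^(2/3) × 0.0004801^(1/2) = 4.47 m³/s.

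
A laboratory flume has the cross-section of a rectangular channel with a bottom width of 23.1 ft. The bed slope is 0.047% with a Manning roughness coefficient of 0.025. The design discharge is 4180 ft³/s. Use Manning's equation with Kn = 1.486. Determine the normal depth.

Manning's equation rearranged: A R^(2/3) = nQ / (1.486·√S) = 0.025 × 4180 / (1.486 × √0.00047) = 3244.
At y = 37.1 ft: A R^(2/3) = 3655 — too large.
At y = 28.3 ft: A R^(2/3) = 2659 — too small.
At y = 33.5 ft: A R^(2/3) = 3245 — matches.

y_n = 33.5 ft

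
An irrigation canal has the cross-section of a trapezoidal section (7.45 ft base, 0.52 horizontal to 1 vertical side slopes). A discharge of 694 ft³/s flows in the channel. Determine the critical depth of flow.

y_c = 5.63 ft

At critical depth, Q² T / (g A³) = 1, i.e. A³/T = Q²/g = 694²/32.2 = 14960.
Try y = 4.88 ft: A³/T = 9244 — low.
Try y = 6.56 ft: A³/T = 25340 — high.
Try y = 5.63 ft: A³/T = 14990 — matches.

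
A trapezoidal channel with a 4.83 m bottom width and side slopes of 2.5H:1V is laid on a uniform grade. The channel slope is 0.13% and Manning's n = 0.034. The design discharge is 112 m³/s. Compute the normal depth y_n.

Manning's equation rearranged: A R^(2/3) = nQ / (1·√S) = 0.034 × 112 / (√0.0013) = 105.6.
At y = 3.59 m: A R^(2/3) = 80.01 — too small.
At y = 5.1 m: A R^(2/3) = 177.1 — too large.
At y = 4.07 m: A R^(2/3) = 105.9 — close enough.

y_n = 4.07 m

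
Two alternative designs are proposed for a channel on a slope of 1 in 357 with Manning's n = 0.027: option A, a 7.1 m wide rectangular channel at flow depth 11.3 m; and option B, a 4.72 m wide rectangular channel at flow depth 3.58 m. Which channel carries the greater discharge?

channel A

Channel A: Flow area A = b·y = 7.1 × 11.3 = 80.23 m². Wetted perimeter P = b + 2y = 7.1 + 2×11.3 = 29.7 m. Hydraulic radius R = A/P = 80.23/29.7 = 2.701 m. Q_A = (1/0.027)·80.23·2.701^(2/3)·√0.002801 = 305 m³/s.
Channel B: Flow area A = b·y = 4.72 × 3.58 = 16.9 m². Wetted perimeter P = b + 2y = 4.72 + 2×3.58 = 11.88 m. Hydraulic radius R = A/P = 16.9/11.88 = 1.422 m. Q_B = (1/0.027)·16.9·1.422^(2/3)·√0.002801 = 41.89 m³/s.
Q_A = 305 m³/s vs Q_B = 41.89 m³/s, so channel A carries more.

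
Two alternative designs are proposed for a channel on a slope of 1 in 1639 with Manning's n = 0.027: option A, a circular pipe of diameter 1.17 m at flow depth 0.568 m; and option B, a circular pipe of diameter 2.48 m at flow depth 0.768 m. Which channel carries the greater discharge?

channel B

Channel A: For a circular section of diameter D = 1.17 m at depth y = 0.568 m, the central angle is θ = 2 arccos(1 − 2y/D) = 3.083 rad. Then A = (D²/8)(θ − sin θ) = 0.5177 m² and P = Dθ/2 = 1.804 m. Hydraulic radius R = A/P = 0.5177/1.804 = 0.287 m. Q_A = (1/0.027)·0.5177·0.287^(2/3)·√0.0006101 = 0.2061 m³/s.
Channel B: For a circular section of diameter D = 2.48 m at depth y = 0.768 m, the central angle is θ = 2 arccos(1 − 2y/D) = 2.361 rad. Then A = (D²/8)(θ − sin θ) = 1.274 m² and P = Dθ/2 = 2.927 m. Hydraulic radius R = A/P = 1.274/2.927 = 0.4351 m. Q_B = (1/0.027)·1.274·0.4351^(2/3)·√0.0006101 = 0.669 m³/s.
Q_A = 0.2061 m³/s vs Q_B = 0.669 m³/s, so channel B carries more.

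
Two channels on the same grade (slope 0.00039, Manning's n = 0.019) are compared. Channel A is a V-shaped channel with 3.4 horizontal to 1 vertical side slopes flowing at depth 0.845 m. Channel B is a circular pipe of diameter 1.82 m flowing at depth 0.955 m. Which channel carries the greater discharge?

channel A

Channel A: For a triangular section with side slope z = 3.4: A = zy² = 3.4×0.845² = 2.428 m²; P = 2y√(1+z²) = 2×0.845×3.544 = 5.989 m. Hydraulic radius R = A/P = 2.428/5.989 = 0.4053 m. Q_A = (1/0.019)·2.428·0.4053^(2/3)·√0.00039 = 1.382 m³/s.
Channel B: For a circular section of diameter D = 1.82 m at depth y = 0.955 m, the central angle is θ = 2 arccos(1 − 2y/D) = 3.241 rad. Then A = (D²/8)(θ − sin θ) = 1.383 m² and P = Dθ/2 = 2.949 m. Hydraulic radius R = A/P = 1.383/2.949 = 0.4689 m. Q_B = (1/0.019)·1.383·0.4689^(2/3)·√0.00039 = 0.8673 m³/s.
Q_A = 1.382 m³/s vs Q_B = 0.8673 m³/s, so channel A carries more.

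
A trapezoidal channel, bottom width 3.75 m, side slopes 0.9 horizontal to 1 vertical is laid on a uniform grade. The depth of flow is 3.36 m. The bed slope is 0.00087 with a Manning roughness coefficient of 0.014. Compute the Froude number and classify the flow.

With bottom width b = 3.75 m and side slope z = 0.9: A = (b + zy)y = (3.75 + 0.9×3.36)×3.36 = 22.76 m²; P = b + 2y√(1+z²) = 3.75 + 2×3.36×1.345 = 12.79 m.
Hydraulic radius R = A/P = 22.76/12.79 = 1.779 m.
V = (1/n) R^(2/3) √S = (1/0.014) × 1.779^(2/3) × √0.00087 = 3.094 m/s. Hydraulic depth D_h = A/T = 22.76/9.798 = 2.323 m.
Froude number Fr = V/√(g·D_h) = 3.094/√(9.81×2.323) = 0.648, which is less than 1, so the flow is subcritical.

subcritical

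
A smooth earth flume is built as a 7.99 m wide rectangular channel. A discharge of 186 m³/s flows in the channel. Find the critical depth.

y_c = 3.81 m

For a rectangular channel, critical depth y_c = (q²/g)^(1/3) where q = Q/b = 186/7.99 = 23.28 m²/s.
So y_c = (23.28²/9.81)^(1/3) = 3.81 m.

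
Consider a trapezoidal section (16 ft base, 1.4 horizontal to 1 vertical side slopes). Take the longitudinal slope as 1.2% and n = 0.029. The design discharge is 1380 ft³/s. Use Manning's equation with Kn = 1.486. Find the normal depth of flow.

Manning's equation rearranged: A R^(2/3) = nQ / (1.486·√S) = 0.029 × 1380 / (1.486 × √0.012) = 245.8.
Try y = 5.69 ft: A R^(2/3) = 334 — high.
Try y = 3.8 ft: A R^(2/3) = 160.4 — low.
Try y = 4.82 ft: A R^(2/3) = 246.2 — close enough.

y_n = 4.82 ft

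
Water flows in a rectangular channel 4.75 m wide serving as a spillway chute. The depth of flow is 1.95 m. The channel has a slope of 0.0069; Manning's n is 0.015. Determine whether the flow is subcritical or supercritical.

supercritical

Flow area A = b·y = 4.75 × 1.95 = 9.262 m². Wetted perimeter P = b + 2y = 4.75 + 2×1.95 = 8.65 m.
Hydraulic radius R = A/P = 9.262/8.65 = 1.071 m.
V = (1/n) R^(2/3) √S = (1/0.015) × 1.071^(2/3) × √0.0069 = 5.796 m/s. Hydraulic depth D_h = A/T = 9.262/4.75 = 1.95 m.
Froude number Fr = V/√(g·D_h) = 5.796/√(9.81×1.95) = 1.33, which is greater than 1, so the flow is supercritical.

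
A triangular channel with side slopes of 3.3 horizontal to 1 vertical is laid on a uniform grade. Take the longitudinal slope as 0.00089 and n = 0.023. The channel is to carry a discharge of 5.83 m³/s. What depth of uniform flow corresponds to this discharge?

Manning's equation rearranged: A R^(2/3) = nQ / (1·√S) = 0.023 × 5.83 / (√0.00089) = 4.495.
At y = 1.49 m: A R^(2/3) = 5.847 — high.
At y = 1.05 m: A R^(2/3) = 2.299 — low.
At y = 1.35 m: A R^(2/3) = 4.494 — close enough.

y_n = 1.35 m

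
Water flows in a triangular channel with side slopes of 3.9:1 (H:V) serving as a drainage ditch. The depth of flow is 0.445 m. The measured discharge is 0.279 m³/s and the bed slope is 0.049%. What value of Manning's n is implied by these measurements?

For a triangular section with side slope z = 3.9: A = zy² = 3.9×0.445² = 0.7723 m²; P = 2y√(1+z²) = 2×0.445×4.026 = 3.583 m.
Hydraulic radius R = A/P = 0.7723/3.583 = 0.2155 m.
Rearranging Manning's equation: n = (1/Q) A R^(2/3) S^(1/2) = (1/0.279) × 0.7723 × 0.2155^(2/3) × √0.00049 = 0.022.

n = 0.022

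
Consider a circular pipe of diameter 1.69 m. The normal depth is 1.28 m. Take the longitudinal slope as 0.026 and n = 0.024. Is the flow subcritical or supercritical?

supercritical

For a circular section of diameter D = 1.69 m at depth y = 1.28 m, the central angle is θ = 2 arccos(1 − 2y/D) = 4.223 rad. Then A = (D²/8)(θ − sin θ) = 1.823 m² and P = Dθ/2 = 3.569 m.
Hydraulic radius R = A/P = 1.823/3.569 = 0.5108 m.
V = (1/n) R^(2/3) √S = (1/0.024) × 0.5108^(2/3) × √0.026 = 4.293 m/s. Hydraulic depth D_h = A/T = 1.823/1.449 = 1.258 m.
Froude number Fr = V/√(g·D_h) = 4.293/√(9.81×1.258) = 1.22, which is greater than 1, so the flow is supercritical.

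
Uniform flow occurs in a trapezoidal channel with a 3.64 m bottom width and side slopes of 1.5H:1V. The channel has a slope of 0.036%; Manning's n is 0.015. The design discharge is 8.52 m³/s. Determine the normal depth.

y_n = 1.31 m

Manning's equation rearranged: A R^(2/3) = nQ / (1·√S) = 0.015 × 8.52 / (√0.00036) = 6.736.
Trying y = 1.46 m: A R^(2/3) = 8.26 — high.
Trying y = 1.08 m: A R^(2/3) = 4.706 — low.
Trying y = 1.31 m: A R^(2/3) = 6.732 — ≈ 6.736.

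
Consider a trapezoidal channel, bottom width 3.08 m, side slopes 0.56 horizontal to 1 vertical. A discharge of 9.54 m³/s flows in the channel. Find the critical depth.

At critical depth, Q² T / (g A³) = 1, i.e. A³/T = Q²/g = 9.54²/9.81 = 9.277.
Trying y = 1.03 m: A³/T = 12.62 — over.
Trying y = 0.832 m: A³/T = 6.4 — short.
Trying y = 0.935 m: A³/T = 9.268 — matches.

y_c = 0.935 m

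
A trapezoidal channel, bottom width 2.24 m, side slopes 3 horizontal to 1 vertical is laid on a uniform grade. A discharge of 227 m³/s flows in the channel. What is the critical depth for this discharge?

y_c = 3.75 m

At critical depth, Q² T / (g A³) = 1, i.e. A³/T = Q²/g = 227²/9.81 = 5253.
Trying y = 3.2 m: A³/T = 2537 — short.
Trying y = 4.33 m: A³/T = 10160 — over.
Trying y = 3.75 m: A³/T = 5233 — close enough.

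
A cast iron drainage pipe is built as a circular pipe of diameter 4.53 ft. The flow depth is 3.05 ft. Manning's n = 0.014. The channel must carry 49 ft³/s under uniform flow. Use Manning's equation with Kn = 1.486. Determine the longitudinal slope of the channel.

S = 0.0011

For a circular section of diameter D = 4.53 ft at depth y = 3.05 ft, the central angle is θ = 2 arccos(1 − 2y/D) = 3.849 rad. Then A = (D²/8)(θ − sin θ) = 11.54 ft² and P = Dθ/2 = 8.719 ft.
Hydraulic radius R = A/P = 11.54/8.719 = 1.324 ft.
From Manning's equation, S = [nQ / (1.486 A R^(2/3))]² = [0.014 × 49 / (1.486 × 11.54 × 1.324^(2/3))]² = 0.0011.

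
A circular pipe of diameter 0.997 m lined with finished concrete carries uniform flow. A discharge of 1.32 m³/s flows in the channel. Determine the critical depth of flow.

At critical depth, Q² T / (g A³) = 1, i.e. A³/T = Q²/g = 1.32²/9.81 = 0.1776.
At y = 0.826 m: A³/T = 0.44 — over.
At y = 0.575 m: A³/T = 0.1029 — short.
At y = 0.663 m: A³/T = 0.1781 — ≈ 0.1776.

y_c = 0.663 m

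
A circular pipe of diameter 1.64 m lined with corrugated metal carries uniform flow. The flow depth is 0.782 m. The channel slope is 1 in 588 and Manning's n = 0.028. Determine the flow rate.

For a circular section of diameter D = 1.64 m at depth y = 0.782 m, the central angle is θ = 2 arccos(1 − 2y/D) = 3.049 rad. Then A = (D²/8)(θ − sin θ) = 0.9939 m² and P = Dθ/2 = 2.5 m.
Hydraulic radius R = A/P = 0.9939/2.5 = 0.3975 m.
Manning's equation: Q = (1/n) A R^(2/3) S^(1/2) = (1/0.028) × 0.9939 × 0.3975^(2/3) × 0.001701^(1/2) = 0.791 m³/s.

Q = 0.791 m³/s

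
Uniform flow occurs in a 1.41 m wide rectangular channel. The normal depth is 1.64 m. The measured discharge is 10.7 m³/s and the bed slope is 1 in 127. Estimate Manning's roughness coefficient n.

n = 0.012

Flow area A = b·y = 1.41 × 1.64 = 2.312 m². Wetted perimeter P = b + 2y = 1.41 + 2×1.64 = 4.69 m.
Hydraulic radius R = A/P = 2.312/4.69 = 0.493 m.
Rearranging Manning's equation: n = (1/Q) A R^(2/3) S^(1/2) = (1/10.7) × 2.312 × 0.493^(2/3) × √0.007874 = 0.012.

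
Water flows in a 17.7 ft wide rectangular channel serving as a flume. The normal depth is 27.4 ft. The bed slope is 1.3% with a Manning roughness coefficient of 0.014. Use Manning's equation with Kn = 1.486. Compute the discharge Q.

Q = 20800 ft³/s

Flow area A = b·y = 17.7 × 27.4 = 485 ft². Wetted perimeter P = b + 2y = 17.7 + 2×27.4 = 72.5 ft.
Hydraulic radius R = A/P = 485/72.5 = 6.689 ft.
Manning's equation: Q = (1.486/n) A R^(2/3) S^(1/2) = (1.486/0.014) × 485 × 6.689^(2/3) × 0.013^(1/2) = 20800 ft³/s.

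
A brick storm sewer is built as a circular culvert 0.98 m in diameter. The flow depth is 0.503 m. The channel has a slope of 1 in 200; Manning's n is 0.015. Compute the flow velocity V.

V = 1.87 m/s

For a circular section of diameter D = 0.98 m at depth y = 0.503 m, the central angle is θ = 2 arccos(1 − 2y/D) = 3.195 rad. Then A = (D²/8)(θ − sin θ) = 0.3899 m² and P = Dθ/2 = 1.565 m.
Hydraulic radius R = A/P = 0.3899/1.565 = 0.2491 m.
From Manning's equation, V = (1/n) R^(2/3) S^(1/2) = (1/0.015) × 0.2491^(2/3) × 0.005^(1/2) = 1.87 m/s.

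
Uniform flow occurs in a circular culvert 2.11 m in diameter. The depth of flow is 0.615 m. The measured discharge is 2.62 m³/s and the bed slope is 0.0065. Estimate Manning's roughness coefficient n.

n = 0.013

For a circular section of diameter D = 2.11 m at depth y = 0.615 m, the central angle is θ = 2 arccos(1 − 2y/D) = 2.281 rad. Then A = (D²/8)(θ − sin θ) = 0.8476 m² and P = Dθ/2 = 2.407 m.
Hydraulic radius R = A/P = 0.8476/2.407 = 0.3522 m.
Rearranging Manning's equation: n = (1/Q) A R^(2/3) S^(1/2) = (1/2.62) × 0.8476 × 0.3522^(2/3) × √0.0065 = 0.013.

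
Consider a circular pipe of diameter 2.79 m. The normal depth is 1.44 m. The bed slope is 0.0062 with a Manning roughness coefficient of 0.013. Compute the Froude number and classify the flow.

For a circular section of diameter D = 2.79 m at depth y = 1.44 m, the central angle is θ = 2 arccos(1 − 2y/D) = 3.206 rad. Then A = (D²/8)(θ − sin θ) = 3.182 m² and P = Dθ/2 = 4.473 m.
Hydraulic radius R = A/P = 3.182/4.473 = 0.7115 m.
V = (1/n) R^(2/3) √S = (1/0.013) × 0.7115^(2/3) × √0.0062 = 4.827 m/s. Hydraulic depth D_h = A/T = 3.182/2.789 = 1.141 m.
Froude number Fr = V/√(g·D_h) = 4.827/√(9.81×1.141) = 1.44, which is greater than 1, so the flow is supercritical.

supercritical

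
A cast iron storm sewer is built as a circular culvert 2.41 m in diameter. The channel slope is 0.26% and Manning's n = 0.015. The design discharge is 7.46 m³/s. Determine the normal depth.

Manning's equation rearranged: A R^(2/3) = nQ / (1·√S) = 0.015 × 7.46 / (√0.0026) = 2.195.
Trying y = 1.18 m: A R^(2/3) = 1.57 — low.
Trying y = 1.45 m: A R^(2/3) = 2.195 — close enough.

y_n = 1.45 m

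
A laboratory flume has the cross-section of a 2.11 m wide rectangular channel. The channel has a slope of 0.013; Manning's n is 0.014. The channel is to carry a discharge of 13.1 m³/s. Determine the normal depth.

Manning's equation rearranged: A R^(2/3) = nQ / (1·√S) = 0.014 × 13.1 / (√0.013) = 1.609.
Trying y = 0.798 m: A R^(2/3) = 0.9951 — low.
Trying y = 1.14 m: A R^(2/3) = 1.611 — close enough.

y_n = 1.14 m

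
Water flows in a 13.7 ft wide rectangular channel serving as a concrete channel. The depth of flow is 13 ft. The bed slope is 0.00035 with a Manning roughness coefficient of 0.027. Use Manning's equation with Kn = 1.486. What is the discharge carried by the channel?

Q = 499 ft³/s

Flow area A = b·y = 13.7 × 13 = 178.1 ft². Wetted perimeter P = b + 2y = 13.7 + 2×13 = 39.7 ft.
Hydraulic radius R = A/P = 178.1/39.7 = 4.486 ft.
Manning's equation: Q = (1.486/n) A R^(2/3) S^(1/2) = (1.486/0.027) × 178.1 × 4.486^(2/3) × 0.00035^(1/2) = 499 ft³/s.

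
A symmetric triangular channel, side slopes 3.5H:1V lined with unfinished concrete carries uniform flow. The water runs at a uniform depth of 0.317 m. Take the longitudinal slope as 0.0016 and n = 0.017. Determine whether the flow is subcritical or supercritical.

subcritical

For a triangular section with side slope z = 3.5: A = zy² = 3.5×0.317² = 0.3517 m²; P = 2y√(1+z²) = 2×0.317×3.64 = 2.308 m.
Hydraulic radius R = A/P = 0.3517/2.308 = 0.1524 m.
V = (1/n) R^(2/3) √S = (1/0.017) × 0.1524^(2/3) × √0.0016 = 0.6713 m/s. Hydraulic depth D_h = A/T = 0.3517/2.219 = 0.1585 m.
Froude number Fr = V/√(g·D_h) = 0.6713/√(9.81×0.1585) = 0.538, which is less than 1, so the flow is subcritical.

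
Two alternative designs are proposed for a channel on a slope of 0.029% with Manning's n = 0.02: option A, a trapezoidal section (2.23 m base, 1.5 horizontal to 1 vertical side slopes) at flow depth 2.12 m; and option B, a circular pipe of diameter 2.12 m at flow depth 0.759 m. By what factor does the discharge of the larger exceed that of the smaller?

Channel A: With bottom width b = 2.23 m and side slope z = 1.5: A = (b + zy)y = (2.23 + 1.5×2.12)×2.12 = 11.47 m²; P = b + 2y√(1+z²) = 2.23 + 2×2.12×1.803 = 9.874 m. Hydraulic radius R = A/P = 11.47/9.874 = 1.162 m. Q_A = (1/0.02)·11.47·1.162^(2/3)·√0.00029 = 10.79 m³/s.
Channel B: For a circular section of diameter D = 2.12 m at depth y = 0.759 m, the central angle is θ = 2 arccos(1 − 2y/D) = 2.566 rad. Then A = (D²/8)(θ − sin θ) = 1.136 m² and P = Dθ/2 = 2.72 m. Hydraulic radius R = A/P = 1.136/2.72 = 0.4175 m. Q_B = (1/0.02)·1.136·0.4175^(2/3)·√0.00029 = 0.5401 m³/s.
The larger discharge is 10.79 m³/s and the smaller is 0.5401 m³/s; the ratio is 20.

20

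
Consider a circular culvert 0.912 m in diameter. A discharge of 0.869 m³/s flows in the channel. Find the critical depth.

y_c = 0.548 m

At critical depth, Q² T / (g A³) = 1, i.e. A³/T = Q²/g = 0.869²/9.81 = 0.07698.
Trying y = 0.451 m: A³/T = 0.03663 — short.
Trying y = 0.609 m: A³/T = 0.1159 — over.
Trying y = 0.548 m: A³/T = 0.07713 — ≈ 0.07698.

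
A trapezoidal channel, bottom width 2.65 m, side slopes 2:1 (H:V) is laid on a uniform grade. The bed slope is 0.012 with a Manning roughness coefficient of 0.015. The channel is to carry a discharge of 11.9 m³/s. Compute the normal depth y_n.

y_n = 0.671 m

Manning's equation rearranged: A R^(2/3) = nQ / (1·√S) = 0.015 × 11.9 / (√0.012) = 1.629.
At y = 0.476 m: A R^(2/3) = 0.8657 — short.
At y = 0.81 m: A R^(2/3) = 2.326 — over.
At y = 0.671 m: A R^(2/3) = 1.628 — matches.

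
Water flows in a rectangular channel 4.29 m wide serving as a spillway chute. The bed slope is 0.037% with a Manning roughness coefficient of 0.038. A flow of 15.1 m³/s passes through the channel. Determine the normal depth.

y_n = 5.25 m

Manning's equation rearranged: A R^(2/3) = nQ / (1·√S) = 0.038 × 15.1 / (√0.00037) = 29.83.
At y = 5.93 m: A R^(2/3) = 34.44 — over.
At y = 4.37 m: A R^(2/3) = 23.89 — short.
At y = 5.25 m: A R^(2/3) = 29.81 — close enough.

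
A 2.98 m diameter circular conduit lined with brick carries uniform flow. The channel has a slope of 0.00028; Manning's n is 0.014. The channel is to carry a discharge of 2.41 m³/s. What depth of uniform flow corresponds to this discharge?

Manning's equation rearranged: A R^(2/3) = nQ / (1·√S) = 0.014 × 2.41 / (√0.00028) = 2.016.
Trying y = 1.43 m: A R^(2/3) = 2.671 — high.
Trying y = 0.912 m: A R^(2/3) = 1.167 — low.
Trying y = 1.22 m: A R^(2/3) = 2.015 — close enough.

y_n = 1.22 m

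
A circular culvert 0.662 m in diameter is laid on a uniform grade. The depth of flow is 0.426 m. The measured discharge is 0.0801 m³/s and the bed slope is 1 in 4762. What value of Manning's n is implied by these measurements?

n = 0.014

For a circular section of diameter D = 0.662 m at depth y = 0.426 m, the central angle is θ = 2 arccos(1 − 2y/D) = 3.724 rad. Then A = (D²/8)(θ − sin θ) = 0.2341 m² and P = Dθ/2 = 1.233 m.
Hydraulic radius R = A/P = 0.2341/1.233 = 0.1899 m.
Rearranging Manning's equation: n = (1/Q) A R^(2/3) S^(1/2) = (1/0.0801) × 0.2341 × 0.1899^(2/3) × √0.00021 = 0.014.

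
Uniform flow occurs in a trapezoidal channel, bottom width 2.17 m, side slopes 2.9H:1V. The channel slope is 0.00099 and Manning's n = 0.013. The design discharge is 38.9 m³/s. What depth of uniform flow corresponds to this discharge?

Manning's equation rearranged: A R^(2/3) = nQ / (1·√S) = 0.013 × 38.9 / (√0.00099) = 16.07.
Try y = 1.59 m: A R^(2/3) = 10.08 — too small.
Try y = 2.4 m: A R^(2/3) = 26.06 — too large.
Try y = 1.95 m: A R^(2/3) = 16.06 — ≈ 16.07.

y_n = 1.95 m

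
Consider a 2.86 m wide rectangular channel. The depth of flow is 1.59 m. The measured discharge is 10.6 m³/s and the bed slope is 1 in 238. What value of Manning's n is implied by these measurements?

n = 0.023

Flow area A = b·y = 2.86 × 1.59 = 4.547 m². Wetted perimeter P = b + 2y = 2.86 + 2×1.59 = 6.04 m.
Hydraulic radius R = A/P = 4.547/6.04 = 0.7529 m.
Rearranging Manning's equation: n = (1/Q) A R^(2/3) S^(1/2) = (1/10.6) × 4.547 × 0.7529^(2/3) × √0.004202 = 0.023.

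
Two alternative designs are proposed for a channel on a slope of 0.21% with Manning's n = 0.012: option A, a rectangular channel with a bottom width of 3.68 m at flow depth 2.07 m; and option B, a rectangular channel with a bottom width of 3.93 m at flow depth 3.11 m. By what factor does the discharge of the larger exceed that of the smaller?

1.85

Channel A: Flow area A = b·y = 3.68 × 2.07 = 7.618 m². Wetted perimeter P = b + 2y = 3.68 + 2×2.07 = 7.82 m. Hydraulic radius R = A/P = 7.618/7.82 = 0.9741 m. Q_A = (1/0.012)·7.618·0.9741^(2/3)·√0.0021 = 28.59 m³/s.
Channel B: Flow area A = b·y = 3.93 × 3.11 = 12.22 m². Wetted perimeter P = b + 2y = 3.93 + 2×3.11 = 10.15 m. Hydraulic radius R = A/P = 12.22/10.15 = 1.204 m. Q_B = (1/0.012)·12.22·1.204^(2/3)·√0.0021 = 52.83 m³/s.
The larger discharge is 52.83 m³/s and the smaller is 28.59 m³/s; the ratio is 1.85.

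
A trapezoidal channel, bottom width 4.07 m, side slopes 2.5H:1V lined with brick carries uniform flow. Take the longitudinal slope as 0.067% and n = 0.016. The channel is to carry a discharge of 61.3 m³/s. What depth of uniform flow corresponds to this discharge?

y_n = 2.65 m

Manning's equation rearranged: A R^(2/3) = nQ / (1·√S) = 0.016 × 61.3 / (√0.00067) = 37.89.
Try y = 3.18 m: A R^(2/3) = 56.63 — over.
Try y = 2.31 m: A R^(2/3) = 28.15 — short.
Try y = 2.65 m: A R^(2/3) = 37.88 — matches.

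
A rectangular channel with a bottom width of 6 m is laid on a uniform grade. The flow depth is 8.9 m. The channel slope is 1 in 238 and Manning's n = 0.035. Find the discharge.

Q = 169 m³/s

Flow area A = b·y = 6 × 8.9 = 53.4 m². Wetted perimeter P = b + 2y = 6 + 2×8.9 = 23.8 m.
Hydraulic radius R = A/P = 53.4/23.8 = 2.244 m.
Manning's equation: Q = (1/n) A R^(2/3) S^(1/2) = (1/0.035) × 53.4 × 2.244^(2/3) × 0.004202^(1/2) = 169 m³/s.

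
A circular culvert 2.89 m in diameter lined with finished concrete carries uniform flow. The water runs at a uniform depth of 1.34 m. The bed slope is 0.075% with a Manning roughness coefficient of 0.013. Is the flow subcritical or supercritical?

For a circular section of diameter D = 2.89 m at depth y = 1.34 m, the central angle is θ = 2 arccos(1 − 2y/D) = 2.996 rad. Then A = (D²/8)(θ − sin θ) = 2.977 m² and P = Dθ/2 = 4.329 m.
Hydraulic radius R = A/P = 2.977/4.329 = 0.6875 m.
V = (1/n) R^(2/3) √S = (1/0.013) × 0.6875^(2/3) × √0.00075 = 1.641 m/s. Hydraulic depth D_h = A/T = 2.977/2.882 = 1.033 m.
Froude number Fr = V/√(g·D_h) = 1.641/√(9.81×1.033) = 0.516, which is less than 1, so the flow is subcritical.

subcritical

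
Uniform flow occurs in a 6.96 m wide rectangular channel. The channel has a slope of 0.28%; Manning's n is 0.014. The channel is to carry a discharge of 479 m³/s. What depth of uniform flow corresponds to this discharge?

Manning's equation rearranged: A R^(2/3) = nQ / (1·√S) = 0.014 × 479 / (√0.0028) = 126.7.
Trying y = 8.44 m: A R^(2/3) = 107.2 — too small.
Trying y = 10.7 m: A R^(2/3) = 141.7 — too large.
Trying y = 9.72 m: A R^(2/3) = 126.7 — ≈ 126.7.

y_n = 9.72 m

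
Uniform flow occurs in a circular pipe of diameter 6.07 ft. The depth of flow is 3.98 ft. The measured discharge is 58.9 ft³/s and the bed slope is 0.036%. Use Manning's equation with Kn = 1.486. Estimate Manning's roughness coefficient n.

For a circular section of diameter D = 6.07 ft at depth y = 3.98 ft, the central angle is θ = 2 arccos(1 − 2y/D) = 3.775 rad. Then A = (D²/8)(θ − sin θ) = 20.11 ft² and P = Dθ/2 = 11.46 ft.
Hydraulic radius R = A/P = 20.11/11.46 = 1.755 ft.
Rearranging Manning's equation: n = (1.486/Q) A R^(2/3) S^(1/2) = (1.486/58.9) × 20.11 × 1.755^(2/3) × √0.00036 = 0.014.

n = 0.014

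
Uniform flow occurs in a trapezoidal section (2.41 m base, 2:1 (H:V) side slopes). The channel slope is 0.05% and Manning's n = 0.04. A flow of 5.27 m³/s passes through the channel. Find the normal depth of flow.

Manning's equation rearranged: A R^(2/3) = nQ / (1·√S) = 0.04 × 5.27 / (√0.0005) = 9.427.
At y = 2.01 m: A R^(2/3) = 14.05 — high.
At y = 1.67 m: A R^(2/3) = 9.423 — ≈ 9.427.

y_n = 1.67 m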